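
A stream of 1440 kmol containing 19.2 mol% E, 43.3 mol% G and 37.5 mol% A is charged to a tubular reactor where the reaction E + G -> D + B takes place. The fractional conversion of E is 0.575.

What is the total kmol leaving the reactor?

E reacted = 0.575 × 276.5 = 159 kmol; ν_E = −1, so ξ = 159/1 = 159 kmol.
Outlet amounts (n = n₀ + ν ξ):
  E: 276.5 − 1(159) = 117.5
  G: 623.5 − 1(159) = 464.5
  D: 0 + 1(159) = 159
  B: 0 + 1(159) = 159
  A: 540 (inert)
Total out = 117.5 + 464.5 + 159 + 159 + 540 = 1440 kmol.

1440 kmol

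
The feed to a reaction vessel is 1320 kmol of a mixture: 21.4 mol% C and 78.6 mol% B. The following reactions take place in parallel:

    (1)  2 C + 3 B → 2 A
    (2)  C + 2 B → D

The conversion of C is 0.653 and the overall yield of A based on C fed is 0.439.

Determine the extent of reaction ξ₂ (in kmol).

ξ₂ = 60.5 kmol

Yield of A: 2ξ₁ / 282.5 = 0.439 → ξ₁ = 62 kmol.
Conversion of C: 2ξ₁ + 1ξ₂ = 0.653 × 282.5 = 184.5 → ξ₂ = 60.45 kmol.
Outlet amounts (n = n₀ + Σ ν·ξ):
  C: 282.5 − 2(62) − 1(60.45) = 98.02
  B: 1038 − 3(62) − 2(60.45) = 730.6
  A: 0 + 2(62) = 124
  D: 0 + 1(60.45) = 60.45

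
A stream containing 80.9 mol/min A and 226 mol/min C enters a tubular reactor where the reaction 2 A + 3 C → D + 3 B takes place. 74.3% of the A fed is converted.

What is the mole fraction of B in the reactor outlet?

A reacted = 0.743 × 80.9 = 60.11 mol/min; ν_A = −2, so ξ = 60.11/2 = 30.05 mol/min.
Outlet amounts (n = n₀ + ν ξ):
  A: 80.9 − 2(30.05) = 20.79
  C: 226 − 3(30.05) = 135.8
  D: 0 + 1(30.05) = 30.05
  B: 0 + 3(30.05) = 90.16
Total out = 276.8 mol/min; y_B = 90.16 / 276.8 = 0.3257.

0.326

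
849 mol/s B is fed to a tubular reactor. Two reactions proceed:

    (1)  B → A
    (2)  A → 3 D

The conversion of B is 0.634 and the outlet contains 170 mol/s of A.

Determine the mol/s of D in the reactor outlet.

Conversion of B: B consumed = 1ξ₁ = 0.634 × 849 → ξ₁ = 538.3 mol/s.
A balance: n_A = 0 + 1ξ₁ − 1ξ₂ = 170 → ξ₂ = (1·538.3 − 170)/1 = 368.3 mol/s.
Outlet amounts (n = n₀ + Σ ν·ξ):
  B: 849 − 1(538.3) = 310.7
  A: 0 + 1(538.3) − 1(368.3) = 170
  D: 0 + 3(368.3) = 1105

1100 mol/s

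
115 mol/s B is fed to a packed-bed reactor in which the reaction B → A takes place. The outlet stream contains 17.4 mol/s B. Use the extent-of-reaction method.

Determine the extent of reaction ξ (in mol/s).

ξ = 97.6 mol/s

For B: n = n₀ − 1ξ → 17.4 = 115 − 1ξ, giving ξ = 97.6 mol/s.
Outlet amounts (n = n₀ + ν ξ):
  B: 115 − 1(97.6) = 17.4
  A: 0 + 1(97.6) = 97.6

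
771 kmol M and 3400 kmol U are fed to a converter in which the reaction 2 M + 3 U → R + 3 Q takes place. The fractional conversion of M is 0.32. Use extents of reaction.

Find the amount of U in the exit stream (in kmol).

3030 kmol

M reacted = 0.32 × 771 = 246.7 kmol; ν_M = −2, so ξ = 246.7/2 = 123.4 kmol.
Outlet amounts (n = n₀ + ν ξ):
  M: 771 − 2(123.4) = 524.3
  U: 3400 − 3(123.4) = 3030
  R: 0 + 1(123.4) = 123.4
  Q: 0 + 3(123.4) = 370.1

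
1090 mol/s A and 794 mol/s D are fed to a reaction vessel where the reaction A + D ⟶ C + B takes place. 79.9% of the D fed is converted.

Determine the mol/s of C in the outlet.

D reacted = 0.799 × 794 = 634.4 mol/s; ν_D = −1, so ξ = 634.4/1 = 634.4 mol/s.
Outlet amounts (n = n₀ + ν ξ):
  A: 1090 − 1(634.4) = 455.6
  D: 794 − 1(634.4) = 159.6
  C: 0 + 1(634.4) = 634.4
  B: 0 + 1(634.4) = 634.4

634 mol/s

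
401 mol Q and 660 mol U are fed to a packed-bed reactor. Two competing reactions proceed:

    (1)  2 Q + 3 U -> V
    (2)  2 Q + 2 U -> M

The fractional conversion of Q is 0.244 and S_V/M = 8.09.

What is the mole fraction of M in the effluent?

0.00618

Conversion of Q: Q consumed = 0.244 × 401 = 97.84 mol = 2ξ₁ + 2ξ₂.
Selectivity: 1ξ₁ / (1ξ₂) = 8.09 → ξ₁ = 8.09 ξ₂.
Substitute: (2·8.09 + 2) ξ₂ = 97.84 → ξ₂ = 5.382 mol, ξ₁ = 43.54 mol.
Outlet amounts (n = n₀ + Σ ν·ξ):
  Q: 401 − 2(43.54) − 2(5.382) = 303.2
  U: 660 − 3(43.54) − 2(5.382) = 518.6
  V: 0 + 1(43.54) = 43.54
  M: 0 + 1(5.382) = 5.382
Total out = 870.7 mol; y_M = 5.382 / 870.7 = 0.006181.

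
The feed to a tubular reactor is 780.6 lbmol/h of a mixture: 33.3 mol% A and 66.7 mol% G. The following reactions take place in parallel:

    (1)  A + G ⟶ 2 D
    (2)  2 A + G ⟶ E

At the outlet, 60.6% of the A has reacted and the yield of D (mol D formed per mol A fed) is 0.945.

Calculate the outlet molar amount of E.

17.4 lbmol/h

Yield of D: 2ξ₁ / 259.9 = 0.945 → ξ₁ = 122.8 lbmol/h.
Conversion of A: 1ξ₁ + 2ξ₂ = 0.606 × 259.9 = 157.5 → ξ₂ = 17.35 lbmol/h.
Outlet amounts (n = n₀ + Σ ν·ξ):
  A: 259.9 − 1(122.8) − 2(17.35) = 102.4
  G: 520.7 − 1(122.8) − 1(17.35) = 380.5
  D: 0 + 2(122.8) = 245.6
  E: 0 + 1(17.35) = 17.35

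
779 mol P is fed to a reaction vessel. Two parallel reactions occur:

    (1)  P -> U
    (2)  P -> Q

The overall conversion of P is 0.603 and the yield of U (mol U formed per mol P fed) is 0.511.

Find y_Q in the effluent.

Yield of U: 1ξ₁ / 779 = 0.511 → ξ₁ = 398.1 mol.
Conversion of P: 1ξ₁ + 1ξ₂ = 0.603 × 779 = 469.7 → ξ₂ = 71.67 mol.
Outlet amounts (n = n₀ + Σ ν·ξ):
  P: 779 − 1(398.1) − 1(71.67) = 309.3
  U: 0 + 1(398.1) = 398.1
  Q: 0 + 1(71.67) = 71.67
Total out = 779 mol; y_Q = 71.67 / 779 = 0.092.

0.092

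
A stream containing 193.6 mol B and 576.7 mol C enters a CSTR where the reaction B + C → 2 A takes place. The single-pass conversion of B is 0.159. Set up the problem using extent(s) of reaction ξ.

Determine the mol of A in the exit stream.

61.6 mol

B reacted = 0.159 × 193.6 = 30.78 mol; ν_B = −1, so ξ = 30.78/1 = 30.78 mol.
Outlet amounts (n = n₀ + ν ξ):
  B: 193.6 − 1(30.78) = 162.8
  C: 576.7 − 1(30.78) = 545.9
  A: 0 + 2(30.78) = 61.56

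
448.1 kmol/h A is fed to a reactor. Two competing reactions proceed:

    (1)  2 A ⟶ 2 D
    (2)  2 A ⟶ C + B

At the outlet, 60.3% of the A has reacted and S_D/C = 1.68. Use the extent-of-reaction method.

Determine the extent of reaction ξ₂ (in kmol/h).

Conversion of A: A consumed = 0.603 × 448.1 = 270.2 kmol/h = 2ξ₁ + 2ξ₂.
Selectivity: 2ξ₁ / (1ξ₂) = 1.68 → ξ₁ = 0.84 ξ₂.
Substitute: (2·0.84 + 2) ξ₂ = 270.2 → ξ₂ = 73.43 kmol/h, ξ₁ = 61.68 kmol/h.
Outlet amounts (n = n₀ + Σ ν·ξ):
  A: 448.1 − 2(61.68) − 2(73.43) = 177.9
  D: 0 + 2(61.68) = 123.4
  C: 0 + 1(73.43) = 73.43
  B: 0 + 1(73.43) = 73.43

ξ₂ = 73.4 kmol/h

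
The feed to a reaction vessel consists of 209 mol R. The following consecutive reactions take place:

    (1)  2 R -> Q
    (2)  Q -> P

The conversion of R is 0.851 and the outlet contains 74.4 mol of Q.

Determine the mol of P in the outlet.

14.5 mol

Conversion of R: R consumed = 2ξ₁ = 0.851 × 209 → ξ₁ = 88.93 mol.
Q balance: n_Q = 0 + 1ξ₁ − 1ξ₂ = 74.4 → ξ₂ = (1·88.93 − 74.4)/1 = 14.53 mol.
Outlet amounts (n = n₀ + Σ ν·ξ):
  R: 209 − 2(88.93) = 31.14
  Q: 0 + 1(88.93) − 1(14.53) = 74.4
  P: 0 + 1(14.53) = 14.53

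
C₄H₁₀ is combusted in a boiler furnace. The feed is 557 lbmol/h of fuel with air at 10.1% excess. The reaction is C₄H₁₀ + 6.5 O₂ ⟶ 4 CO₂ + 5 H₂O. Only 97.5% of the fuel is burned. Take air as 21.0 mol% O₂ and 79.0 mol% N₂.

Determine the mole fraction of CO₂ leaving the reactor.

0.107

Stoichiometric O₂ = 6.5 × 557 = 3620 lbmol/h; O₂ fed = 3620 × 1.101 = 3986 lbmol/h.
N₂ fed = 3986 × 79/21 = 15000 lbmol/h.
Fuel reacted = 0.975 × 557 → ξ = 543.1 lbmol/h.
Outlet (n = n₀ + ν ξ):
  C₄H₁₀: 557 − 1(543.1) = 13.93
  O₂: 3986 − 6.5(543.1) = 456.2
  N₂: 15000 (inert)
  CO₂: 0 + 4(543.1) = 2172
  H₂O: 0 + 5(543.1) = 2715
Total out = 20350 lbmol/h; y_CO₂ = 2172 / 20350 = 0.1067.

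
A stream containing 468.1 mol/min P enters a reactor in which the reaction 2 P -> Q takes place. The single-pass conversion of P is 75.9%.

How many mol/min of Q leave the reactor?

178 mol/min

P reacted = 0.759 × 468.1 = 355.3 mol/min; ν_P = −2, so ξ = 355.3/2 = 177.6 mol/min.
Outlet amounts (n = n₀ + ν ξ):
  P: 468.1 − 2(177.6) = 112.8
  Q: 0 + 1(177.6) = 177.6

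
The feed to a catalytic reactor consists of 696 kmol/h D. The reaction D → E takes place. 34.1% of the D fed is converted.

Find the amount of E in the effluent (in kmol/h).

D reacted = 0.341 × 696 = 237.3 kmol/h; ν_D = −1, so ξ = 237.3/1 = 237.3 kmol/h.
Outlet amounts (n = n₀ + ν ξ):
  D: 696 − 1(237.3) = 458.7
  E: 0 + 1(237.3) = 237.3

237 kmol/h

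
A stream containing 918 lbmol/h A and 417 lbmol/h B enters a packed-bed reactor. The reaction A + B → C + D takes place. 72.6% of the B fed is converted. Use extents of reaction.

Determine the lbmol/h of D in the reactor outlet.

B reacted = 0.726 × 417 = 302.7 lbmol/h; ν_B = −1, so ξ = 302.7/1 = 302.7 lbmol/h.
Outlet amounts (n = n₀ + ν ξ):
  A: 918 − 1(302.7) = 615.3
  B: 417 − 1(302.7) = 114.3
  C: 0 + 1(302.7) = 302.7
  D: 0 + 1(302.7) = 302.7

303 lbmol/h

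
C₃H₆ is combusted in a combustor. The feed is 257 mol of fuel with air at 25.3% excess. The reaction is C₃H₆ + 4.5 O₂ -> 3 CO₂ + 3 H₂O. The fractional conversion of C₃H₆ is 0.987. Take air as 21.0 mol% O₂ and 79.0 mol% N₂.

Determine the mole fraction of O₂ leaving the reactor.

Stoichiometric O₂ = 4.5 × 257 = 1156 mol; O₂ fed = 1156 × 1.253 = 1449 mol.
N₂ fed = 1449 × 79/21 = 5451 mol.
Fuel reacted = 0.987 × 257 → ξ = 253.7 mol.
Outlet (n = n₀ + ν ξ):
  C₃H₆: 257 − 1(253.7) = 3.341
  O₂: 1449 − 4.5(253.7) = 307.6
  N₂: 5451 (inert)
  CO₂: 0 + 3(253.7) = 761
  H₂O: 0 + 3(253.7) = 761
Total out = 7284 mol; y_O₂ = 307.6 / 7284 = 0.04223.

0.0422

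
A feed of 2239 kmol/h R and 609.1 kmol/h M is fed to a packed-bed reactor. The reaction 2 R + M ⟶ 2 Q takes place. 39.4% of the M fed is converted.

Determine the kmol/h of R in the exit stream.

M reacted = 0.394 × 609.1 = 240 kmol/h; ν_M = −1, so ξ = 240/1 = 240 kmol/h.
Outlet amounts (n = n₀ + ν ξ):
  R: 2239 − 2(240) = 1759
  M: 609.1 − 1(240) = 369.1
  Q: 0 + 2(240) = 480

1760 kmol/h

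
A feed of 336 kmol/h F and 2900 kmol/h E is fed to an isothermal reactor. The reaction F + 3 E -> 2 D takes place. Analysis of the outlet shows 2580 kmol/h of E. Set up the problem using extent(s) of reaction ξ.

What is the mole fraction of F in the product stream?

0.0759

For E: n = n₀ − 3ξ → 2580 = 2900 − 3ξ, giving ξ = 106.7 kmol/h.
Outlet amounts (n = n₀ + ν ξ):
  F: 336 − 1(106.7) = 229.3
  E: 2900 − 3(106.7) = 2580
  D: 0 + 2(106.7) = 213.3
Total out = 3023 kmol/h; y_F = 229.3 / 3023 = 0.07587.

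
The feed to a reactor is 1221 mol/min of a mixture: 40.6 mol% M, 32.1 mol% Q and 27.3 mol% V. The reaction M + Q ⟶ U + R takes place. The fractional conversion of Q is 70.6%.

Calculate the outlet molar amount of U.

Q reacted = 0.706 × 391.9 = 276.7 mol/min; ν_Q = −1, so ξ = 276.7/1 = 276.7 mol/min.
Outlet amounts (n = n₀ + ν ξ):
  M: 495.7 − 1(276.7) = 219
  Q: 391.9 − 1(276.7) = 115.2
  U: 0 + 1(276.7) = 276.7
  R: 0 + 1(276.7) = 276.7
  V: 333.3 (inert)

277 mol/min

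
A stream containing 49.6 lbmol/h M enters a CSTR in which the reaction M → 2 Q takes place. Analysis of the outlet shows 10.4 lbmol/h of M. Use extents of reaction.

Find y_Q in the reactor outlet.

For M: n = n₀ − 1ξ → 10.4 = 49.6 − 1ξ, giving ξ = 39.2 lbmol/h.
Outlet amounts (n = n₀ + ν ξ):
  M: 49.6 − 1(39.2) = 10.4
  Q: 0 + 2(39.2) = 78.4
Total out = 88.8 lbmol/h; y_Q = 78.4 / 88.8 = 0.8829.

0.883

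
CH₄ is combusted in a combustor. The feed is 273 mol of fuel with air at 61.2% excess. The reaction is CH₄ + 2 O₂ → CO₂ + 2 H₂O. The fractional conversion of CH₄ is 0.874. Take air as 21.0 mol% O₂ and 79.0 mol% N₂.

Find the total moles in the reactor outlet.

4460 mol

Stoichiometric O₂ = 2 × 273 = 546 mol; O₂ fed = 546 × 1.612 = 880.2 mol.
N₂ fed = 880.2 × 79/21 = 3311 mol.
Fuel reacted = 0.874 × 273 → ξ = 238.6 mol.
Outlet (n = n₀ + ν ξ):
  CH₄: 273 − 1(238.6) = 34.4
  O₂: 880.2 − 2(238.6) = 402.9
  N₂: 3311 (inert)
  CO₂: 0 + 1(238.6) = 238.6
  H₂O: 0 + 2(238.6) = 477.2
Total out = 34.4 + 402.9 + 3311 + 238.6 + 477.2 = 4464 mol.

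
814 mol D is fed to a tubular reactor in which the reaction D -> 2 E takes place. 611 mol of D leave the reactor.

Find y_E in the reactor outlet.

0.399

For D: n = n₀ − 1ξ → 611 = 814 − 1ξ, giving ξ = 203 mol.
Outlet amounts (n = n₀ + ν ξ):
  D: 814 − 1(203) = 611
  E: 0 + 2(203) = 406
Total out = 1017 mol; y_E = 406 / 1017 = 0.3992.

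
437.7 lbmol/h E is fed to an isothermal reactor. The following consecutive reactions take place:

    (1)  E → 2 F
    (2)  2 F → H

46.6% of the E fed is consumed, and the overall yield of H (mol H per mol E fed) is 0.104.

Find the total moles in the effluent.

596 lbmol/h

Conversion of E: E consumed = 1ξ₁ = 0.466 × 437.7 → ξ₁ = 204 lbmol/h.
Yield of H: 1ξ₂ / 437.7 = 0.104 → ξ₂ = 45.52 lbmol/h.
Outlet amounts (n = n₀ + Σ ν·ξ):
  E: 437.7 − 1(204) = 233.7
  F: 0 + 2(204) − 2(45.52) = 316.9
  H: 0 + 1(45.52) = 45.52
Total out = 233.7 + 316.9 + 45.52 = 596.1 lbmol/h.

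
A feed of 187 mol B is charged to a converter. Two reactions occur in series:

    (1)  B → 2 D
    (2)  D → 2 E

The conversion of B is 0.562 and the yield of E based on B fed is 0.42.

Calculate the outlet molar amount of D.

171 mol

Conversion of B: B consumed = 1ξ₁ = 0.562 × 187 → ξ₁ = 105.1 mol.
Yield of E: 2ξ₂ / 187 = 0.42 → ξ₂ = 39.27 mol.
Outlet amounts (n = n₀ + Σ ν·ξ):
  B: 187 − 1(105.1) = 81.91
  D: 0 + 2(105.1) − 1(39.27) = 170.9
  E: 0 + 2(39.27) = 78.54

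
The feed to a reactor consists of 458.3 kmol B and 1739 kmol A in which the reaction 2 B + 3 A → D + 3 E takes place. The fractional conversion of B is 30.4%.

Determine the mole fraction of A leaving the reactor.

B reacted = 0.304 × 458.3 = 139.3 kmol; ν_B = −2, so ξ = 139.3/2 = 69.66 kmol.
Outlet amounts (n = n₀ + ν ξ):
  B: 458.3 − 2(69.66) = 319
  A: 1739 − 3(69.66) = 1530
  D: 0 + 1(69.66) = 69.66
  E: 0 + 3(69.66) = 209
Total out = 2128 kmol; y_A = 1530 / 2128 = 0.7191.

0.719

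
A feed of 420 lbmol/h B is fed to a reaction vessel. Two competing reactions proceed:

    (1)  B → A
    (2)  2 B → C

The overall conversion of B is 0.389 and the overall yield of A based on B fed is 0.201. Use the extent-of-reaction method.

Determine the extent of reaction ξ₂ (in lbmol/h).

Yield of A: 1ξ₁ / 420 = 0.201 → ξ₁ = 84.42 lbmol/h.
Conversion of B: 1ξ₁ + 2ξ₂ = 0.389 × 420 = 163.4 → ξ₂ = 39.48 lbmol/h.
Outlet amounts (n = n₀ + Σ ν·ξ):
  B: 420 − 1(84.42) − 2(39.48) = 256.6
  A: 0 + 1(84.42) = 84.42
  C: 0 + 1(39.48) = 39.48

ξ₂ = 39.5 lbmol/h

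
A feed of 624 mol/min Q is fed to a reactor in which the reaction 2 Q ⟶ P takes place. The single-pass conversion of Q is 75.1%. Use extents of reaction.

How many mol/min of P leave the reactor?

234 mol/min

Q reacted = 0.751 × 624 = 468.6 mol/min; ν_Q = −2, so ξ = 468.6/2 = 234.3 mol/min.
Outlet amounts (n = n₀ + ν ξ):
  Q: 624 − 2(234.3) = 155.4
  P: 0 + 1(234.3) = 234.3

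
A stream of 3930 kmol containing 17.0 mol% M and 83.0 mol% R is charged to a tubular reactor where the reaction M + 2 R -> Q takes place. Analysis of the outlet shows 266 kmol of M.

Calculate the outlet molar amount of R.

For M: n = n₀ − 1ξ → 266 = 668.1 − 1ξ, giving ξ = 402.1 kmol.
Outlet amounts (n = n₀ + ν ξ):
  M: 668.1 − 1(402.1) = 266
  R: 3262 − 2(402.1) = 2458
  Q: 0 + 1(402.1) = 402.1

2460 kmol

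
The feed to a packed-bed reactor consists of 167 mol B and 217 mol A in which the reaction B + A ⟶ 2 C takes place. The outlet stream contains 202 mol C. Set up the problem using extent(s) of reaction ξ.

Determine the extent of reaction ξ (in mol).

ξ = 101 mol

For C: n = n₀ + 2ξ → 202 = 0 + 2ξ, giving ξ = 101 mol.
Outlet amounts (n = n₀ + ν ξ):
  B: 167 − 1(101) = 66
  A: 217 − 1(101) = 116
  C: 0 + 2(101) = 202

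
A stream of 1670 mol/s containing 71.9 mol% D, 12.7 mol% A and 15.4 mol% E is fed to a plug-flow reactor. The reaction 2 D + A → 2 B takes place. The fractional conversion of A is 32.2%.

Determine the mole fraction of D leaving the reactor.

0.664

A reacted = 0.322 × 212.1 = 68.29 mol/s; ν_A = −1, so ξ = 68.29/1 = 68.29 mol/s.
Outlet amounts (n = n₀ + ν ξ):
  D: 1201 − 2(68.29) = 1064
  A: 212.1 − 1(68.29) = 143.8
  B: 0 + 2(68.29) = 136.6
  E: 257.2 (inert)
Total out = 1602 mol/s; y_D = 1064 / 1602 = 0.6644.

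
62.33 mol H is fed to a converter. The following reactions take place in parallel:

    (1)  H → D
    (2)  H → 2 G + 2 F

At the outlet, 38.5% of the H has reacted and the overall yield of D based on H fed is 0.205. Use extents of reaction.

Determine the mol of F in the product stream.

Yield of D: 1ξ₁ / 62.33 = 0.205 → ξ₁ = 12.78 mol.
Conversion of H: 1ξ₁ + 1ξ₂ = 0.385 × 62.33 = 24 → ξ₂ = 11.22 mol.
Outlet amounts (n = n₀ + Σ ν·ξ):
  H: 62.33 − 1(12.78) − 1(11.22) = 38.33
  D: 0 + 1(12.78) = 12.78
  G: 0 + 2(11.22) = 22.44
  F: 0 + 2(11.22) = 22.44

22.4 mol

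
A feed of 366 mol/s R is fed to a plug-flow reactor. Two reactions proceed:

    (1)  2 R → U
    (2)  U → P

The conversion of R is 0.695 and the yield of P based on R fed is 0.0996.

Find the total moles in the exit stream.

239 mol/s

Conversion of R: R consumed = 2ξ₁ = 0.695 × 366 → ξ₁ = 127.2 mol/s.
Yield of P: 1ξ₂ / 366 = 0.0996 → ξ₂ = 36.45 mol/s.
Outlet amounts (n = n₀ + Σ ν·ξ):
  R: 366 − 2(127.2) = 111.6
  U: 0 + 1(127.2) − 1(36.45) = 90.73
  P: 0 + 1(36.45) = 36.45
Total out = 111.6 + 90.73 + 36.45 = 238.8 mol/s.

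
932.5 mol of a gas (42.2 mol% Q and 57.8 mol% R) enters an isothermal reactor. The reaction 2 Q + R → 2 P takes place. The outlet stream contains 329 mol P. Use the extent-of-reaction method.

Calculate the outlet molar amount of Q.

64.5 mol

For P: n = n₀ + 2ξ → 329 = 0 + 2ξ, giving ξ = 164.5 mol.
Outlet amounts (n = n₀ + ν ξ):
  Q: 393.5 − 2(164.5) = 64.51
  R: 539 − 1(164.5) = 374.5
  P: 0 + 2(164.5) = 329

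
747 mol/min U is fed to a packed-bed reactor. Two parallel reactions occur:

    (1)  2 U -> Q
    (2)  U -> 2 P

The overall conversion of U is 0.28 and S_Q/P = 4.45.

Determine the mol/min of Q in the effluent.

99 mol/min

Conversion of U: U consumed = 0.28 × 747 = 209.2 mol/min = 2ξ₁ + 1ξ₂.
Selectivity: 1ξ₁ / (2ξ₂) = 4.45 → ξ₁ = 8.9 ξ₂.
Substitute: (2·8.9 + 1) ξ₂ = 209.2 → ξ₂ = 11.13 mol/min, ξ₁ = 99.02 mol/min.
Outlet amounts (n = n₀ + Σ ν·ξ):
  U: 747 − 2(99.02) − 1(11.13) = 537.8
  Q: 0 + 1(99.02) = 99.02
  P: 0 + 2(11.13) = 22.25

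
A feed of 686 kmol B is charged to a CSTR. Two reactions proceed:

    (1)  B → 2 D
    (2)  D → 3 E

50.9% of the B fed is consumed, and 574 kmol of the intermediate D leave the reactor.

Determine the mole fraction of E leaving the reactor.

Conversion of B: B consumed = 1ξ₁ = 0.509 × 686 → ξ₁ = 349.2 kmol.
D balance: n_D = 0 + 2ξ₁ − 1ξ₂ = 574 → ξ₂ = (2·349.2 − 574)/1 = 124.3 kmol.
Outlet amounts (n = n₀ + Σ ν·ξ):
  B: 686 − 1(349.2) = 336.8
  D: 0 + 2(349.2) − 1(124.3) = 574
  E: 0 + 3(124.3) = 373
Total out = 1284 kmol; y_E = 373 / 1284 = 0.2906.

0.291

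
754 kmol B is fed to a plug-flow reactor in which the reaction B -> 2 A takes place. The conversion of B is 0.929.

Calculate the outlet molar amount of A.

B reacted = 0.929 × 754 = 700.5 kmol; ν_B = −1, so ξ = 700.5/1 = 700.5 kmol.
Outlet amounts (n = n₀ + ν ξ):
  B: 754 − 1(700.5) = 53.53
  A: 0 + 2(700.5) = 1401

1400 kmol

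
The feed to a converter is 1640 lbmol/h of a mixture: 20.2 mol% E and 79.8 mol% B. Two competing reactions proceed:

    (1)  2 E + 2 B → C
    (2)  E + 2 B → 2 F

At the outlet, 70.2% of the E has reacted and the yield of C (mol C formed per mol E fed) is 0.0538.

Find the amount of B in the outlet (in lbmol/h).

Yield of C: 1ξ₁ / 331.3 = 0.0538 → ξ₁ = 17.82 lbmol/h.
Conversion of E: 2ξ₁ + 1ξ₂ = 0.702 × 331.3 = 232.6 → ξ₂ = 196.9 lbmol/h.
Outlet amounts (n = n₀ + Σ ν·ξ):
  E: 331.3 − 2(17.82) − 1(196.9) = 98.72
  B: 1309 − 2(17.82) − 2(196.9) = 879.2
  C: 0 + 1(17.82) = 17.82
  F: 0 + 2(196.9) = 393.8

879 lbmol/h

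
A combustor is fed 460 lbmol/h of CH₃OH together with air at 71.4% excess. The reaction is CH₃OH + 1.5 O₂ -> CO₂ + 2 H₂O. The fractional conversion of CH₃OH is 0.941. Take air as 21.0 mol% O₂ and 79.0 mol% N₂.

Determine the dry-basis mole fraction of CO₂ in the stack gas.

Stoichiometric O₂ = 1.5 × 460 = 690 lbmol/h; O₂ fed = 690 × 1.714 = 1183 lbmol/h.
N₂ fed = 1183 × 79/21 = 4449 lbmol/h.
Fuel reacted = 0.941 × 460 → ξ = 432.9 lbmol/h.
Outlet (n = n₀ + ν ξ):
  CH₃OH: 460 − 1(432.9) = 27.14
  O₂: 1183 − 1.5(432.9) = 533.4
  N₂: 4449 (inert)
  CO₂: 0 + 1(432.9) = 432.9
  H₂O: 0 + 2(432.9) = 865.7
Dry total = 5442 lbmol/h; y_CO₂ (dry) = 432.9 / 5442 = 0.07953.

0.0795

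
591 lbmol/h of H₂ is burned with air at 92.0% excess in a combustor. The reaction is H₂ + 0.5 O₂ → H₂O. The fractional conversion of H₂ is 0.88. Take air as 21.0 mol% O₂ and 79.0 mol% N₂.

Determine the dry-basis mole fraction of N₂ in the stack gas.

0.849

Stoichiometric O₂ = 0.5 × 591 = 295.5 lbmol/h; O₂ fed = 295.5 × 1.920 = 567.4 lbmol/h.
N₂ fed = 567.4 × 79/21 = 2134 lbmol/h.
Fuel reacted = 0.88 × 591 → ξ = 520.1 lbmol/h.
Outlet (n = n₀ + ν ξ):
  H₂: 591 − 1(520.1) = 70.92
  O₂: 567.4 − 0.5(520.1) = 307.3
  N₂: 2134 (inert)
  H₂O: 0 + 1(520.1) = 520.1
Dry total = 2513 lbmol/h; y_N₂ (dry) = 2134 / 2513 = 0.8495.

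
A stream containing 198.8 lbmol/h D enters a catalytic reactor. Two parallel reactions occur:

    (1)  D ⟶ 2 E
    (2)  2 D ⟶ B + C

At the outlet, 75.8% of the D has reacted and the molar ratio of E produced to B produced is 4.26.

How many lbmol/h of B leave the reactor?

36.5 lbmol/h

Conversion of D: D consumed = 0.758 × 198.8 = 150.7 lbmol/h = 1ξ₁ + 2ξ₂.
Selectivity: 2ξ₁ / (1ξ₂) = 4.26 → ξ₁ = 2.13 ξ₂.
Substitute: (1·2.13 + 2) ξ₂ = 150.7 → ξ₂ = 36.49 lbmol/h, ξ₁ = 77.72 lbmol/h.
Outlet amounts (n = n₀ + Σ ν·ξ):
  D: 198.8 − 1(77.72) − 2(36.49) = 48.11
  E: 0 + 2(77.72) = 155.4
  B: 0 + 1(36.49) = 36.49
  C: 0 + 1(36.49) = 36.49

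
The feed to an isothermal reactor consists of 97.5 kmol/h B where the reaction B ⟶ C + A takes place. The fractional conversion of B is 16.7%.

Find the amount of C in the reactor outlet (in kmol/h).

16.3 kmol/h

B reacted = 0.167 × 97.5 = 16.28 kmol/h; ν_B = −1, so ξ = 16.28/1 = 16.28 kmol/h.
Outlet amounts (n = n₀ + ν ξ):
  B: 97.5 − 1(16.28) = 81.22
  C: 0 + 1(16.28) = 16.28
  A: 0 + 1(16.28) = 16.28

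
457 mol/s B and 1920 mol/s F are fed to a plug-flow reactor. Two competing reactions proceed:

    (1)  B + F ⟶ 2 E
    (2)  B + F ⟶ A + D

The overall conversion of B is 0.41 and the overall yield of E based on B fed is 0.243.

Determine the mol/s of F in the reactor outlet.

1730 mol/s

Yield of E: 2ξ₁ / 457 = 0.243 → ξ₁ = 55.53 mol/s.
Conversion of B: 1ξ₁ + 1ξ₂ = 0.41 × 457 = 187.4 → ξ₂ = 131.8 mol/s.
Outlet amounts (n = n₀ + Σ ν·ξ):
  B: 457 − 1(55.53) − 1(131.8) = 269.6
  F: 1920 − 1(55.53) − 1(131.8) = 1733
  E: 0 + 2(55.53) = 111.1
  A: 0 + 1(131.8) = 131.8
  D: 0 + 1(131.8) = 131.8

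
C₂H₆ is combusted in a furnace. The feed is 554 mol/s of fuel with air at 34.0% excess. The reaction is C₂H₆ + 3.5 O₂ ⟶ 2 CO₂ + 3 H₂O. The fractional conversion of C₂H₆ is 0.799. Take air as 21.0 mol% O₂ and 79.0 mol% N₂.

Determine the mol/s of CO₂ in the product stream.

885 mol/s

Stoichiometric O₂ = 3.5 × 554 = 1939 mol/s; O₂ fed = 1939 × 1.340 = 2598 mol/s.
N₂ fed = 2598 × 79/21 = 9774 mol/s.
Fuel reacted = 0.799 × 554 → ξ = 442.6 mol/s.
Outlet (n = n₀ + ν ξ):
  C₂H₆: 554 − 1(442.6) = 111.4
  O₂: 2598 − 3.5(442.6) = 1049
  N₂: 9774 (inert)
  CO₂: 0 + 2(442.6) = 885.3
  H₂O: 0 + 3(442.6) = 1328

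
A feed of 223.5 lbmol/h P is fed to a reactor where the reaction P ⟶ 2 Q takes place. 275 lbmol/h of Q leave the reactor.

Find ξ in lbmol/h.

For Q: n = n₀ + 2ξ → 275 = 0 + 2ξ, giving ξ = 137.5 lbmol/h.
Outlet amounts (n = n₀ + ν ξ):
  P: 223.5 − 1(137.5) = 86
  Q: 0 + 2(137.5) = 275

ξ = 138 lbmol/h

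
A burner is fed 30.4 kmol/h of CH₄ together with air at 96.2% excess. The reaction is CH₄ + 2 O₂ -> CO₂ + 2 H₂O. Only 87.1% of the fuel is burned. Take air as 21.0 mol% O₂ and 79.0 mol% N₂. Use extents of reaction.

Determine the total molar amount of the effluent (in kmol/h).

Stoichiometric O₂ = 2 × 30.4 = 60.8 kmol/h; O₂ fed = 60.8 × 1.962 = 119.3 kmol/h.
N₂ fed = 119.3 × 79/21 = 448.8 kmol/h.
Fuel reacted = 0.871 × 30.4 → ξ = 26.48 kmol/h.
Outlet (n = n₀ + ν ξ):
  CH₄: 30.4 − 1(26.48) = 3.922
  O₂: 119.3 − 2(26.48) = 66.33
  N₂: 448.8 (inert)
  CO₂: 0 + 1(26.48) = 26.48
  H₂O: 0 + 2(26.48) = 52.96
Total out = 3.922 + 66.33 + 448.8 + 26.48 + 52.96 = 598.4 kmol/h.

598 kmol/h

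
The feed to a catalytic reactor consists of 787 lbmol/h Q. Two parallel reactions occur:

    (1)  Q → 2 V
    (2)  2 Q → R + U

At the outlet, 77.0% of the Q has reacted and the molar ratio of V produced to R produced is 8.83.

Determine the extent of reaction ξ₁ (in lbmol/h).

Conversion of Q: Q consumed = 0.77 × 787 = 606 lbmol/h = 1ξ₁ + 2ξ₂.
Selectivity: 2ξ₁ / (1ξ₂) = 8.83 → ξ₁ = 4.415 ξ₂.
Substitute: (1·4.415 + 2) ξ₂ = 606 → ξ₂ = 94.46 lbmol/h, ξ₁ = 417.1 lbmol/h.
Outlet amounts (n = n₀ + Σ ν·ξ):
  Q: 787 − 1(417.1) − 2(94.46) = 181
  V: 0 + 2(417.1) = 834.1
  R: 0 + 1(94.46) = 94.46
  U: 0 + 1(94.46) = 94.46

ξ₁ = 417 lbmol/h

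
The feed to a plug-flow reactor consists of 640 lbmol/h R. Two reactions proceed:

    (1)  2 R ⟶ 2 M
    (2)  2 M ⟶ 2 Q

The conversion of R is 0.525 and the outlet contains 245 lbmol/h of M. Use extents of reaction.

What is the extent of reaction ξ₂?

ξ₂ = 45.5 lbmol/h

Conversion of R: R consumed = 2ξ₁ = 0.525 × 640 → ξ₁ = 168 lbmol/h.
M balance: n_M = 0 + 2ξ₁ − 2ξ₂ = 245 → ξ₂ = (2·168 − 245)/2 = 45.5 lbmol/h.
Outlet amounts (n = n₀ + Σ ν·ξ):
  R: 640 − 2(168) = 304
  M: 0 + 2(168) − 2(45.5) = 245
  Q: 0 + 2(45.5) = 91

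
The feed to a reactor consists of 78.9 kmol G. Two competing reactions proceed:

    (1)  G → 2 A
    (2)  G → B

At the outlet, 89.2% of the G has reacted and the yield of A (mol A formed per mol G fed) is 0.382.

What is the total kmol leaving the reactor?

Yield of A: 2ξ₁ / 78.9 = 0.382 → ξ₁ = 15.07 kmol.
Conversion of G: 1ξ₁ + 1ξ₂ = 0.892 × 78.9 = 70.38 → ξ₂ = 55.31 kmol.
Outlet amounts (n = n₀ + Σ ν·ξ):
  G: 78.9 − 1(15.07) − 1(55.31) = 8.521
  A: 0 + 2(15.07) = 30.14
  B: 0 + 1(55.31) = 55.31
Total out = 8.521 + 30.14 + 55.31 = 93.97 kmol.

94 kmol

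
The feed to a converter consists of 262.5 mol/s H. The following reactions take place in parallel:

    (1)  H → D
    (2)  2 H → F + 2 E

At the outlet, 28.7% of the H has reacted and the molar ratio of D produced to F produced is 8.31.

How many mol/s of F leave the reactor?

Conversion of H: H consumed = 0.287 × 262.5 = 75.34 mol/s = 1ξ₁ + 2ξ₂.
Selectivity: 1ξ₁ / (1ξ₂) = 8.31 → ξ₁ = 8.31 ξ₂.
Substitute: (1·8.31 + 2) ξ₂ = 75.34 → ξ₂ = 7.307 mol/s, ξ₁ = 60.72 mol/s.
Outlet amounts (n = n₀ + Σ ν·ξ):
  H: 262.5 − 1(60.72) − 2(7.307) = 187.2
  D: 0 + 1(60.72) = 60.72
  F: 0 + 1(7.307) = 7.307
  E: 0 + 2(7.307) = 14.61

7.31 mol/s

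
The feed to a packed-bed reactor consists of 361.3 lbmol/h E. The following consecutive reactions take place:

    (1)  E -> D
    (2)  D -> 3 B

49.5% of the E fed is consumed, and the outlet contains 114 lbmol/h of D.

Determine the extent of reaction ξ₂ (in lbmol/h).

Conversion of E: E consumed = 1ξ₁ = 0.495 × 361.3 → ξ₁ = 178.8 lbmol/h.
D balance: n_D = 0 + 1ξ₁ − 1ξ₂ = 114 → ξ₂ = (1·178.8 − 114)/1 = 64.84 lbmol/h.
Outlet amounts (n = n₀ + Σ ν·ξ):
  E: 361.3 − 1(178.8) = 182.5
  D: 0 + 1(178.8) − 1(64.84) = 114
  B: 0 + 3(64.84) = 194.5

ξ₂ = 64.8 lbmol/h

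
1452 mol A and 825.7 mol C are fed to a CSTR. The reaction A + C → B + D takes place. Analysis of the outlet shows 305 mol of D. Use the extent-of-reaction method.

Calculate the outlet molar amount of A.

1150 mol

For D: n = n₀ + 1ξ → 305 = 0 + 1ξ, giving ξ = 305 mol.
Outlet amounts (n = n₀ + ν ξ):
  A: 1452 − 1(305) = 1147
  C: 825.7 − 1(305) = 520.7
  B: 0 + 1(305) = 305
  D: 0 + 1(305) = 305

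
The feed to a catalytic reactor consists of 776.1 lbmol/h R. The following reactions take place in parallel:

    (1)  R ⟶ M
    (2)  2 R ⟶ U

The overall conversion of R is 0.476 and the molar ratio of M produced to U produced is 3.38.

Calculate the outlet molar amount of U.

68.7 lbmol/h

Conversion of R: R consumed = 0.476 × 776.1 = 369.4 lbmol/h = 1ξ₁ + 2ξ₂.
Selectivity: 1ξ₁ / (1ξ₂) = 3.38 → ξ₁ = 3.38 ξ₂.
Substitute: (1·3.38 + 2) ξ₂ = 369.4 → ξ₂ = 68.67 lbmol/h, ξ₁ = 232.1 lbmol/h.
Outlet amounts (n = n₀ + Σ ν·ξ):
  R: 776.1 − 1(232.1) − 2(68.67) = 406.7
  M: 0 + 1(232.1) = 232.1
  U: 0 + 1(68.67) = 68.67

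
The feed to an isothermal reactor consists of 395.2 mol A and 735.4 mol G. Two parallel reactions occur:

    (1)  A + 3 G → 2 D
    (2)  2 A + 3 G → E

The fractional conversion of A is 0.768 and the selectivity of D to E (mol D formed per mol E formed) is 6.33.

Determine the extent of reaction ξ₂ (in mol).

Conversion of A: A consumed = 0.768 × 395.2 = 303.5 mol = 1ξ₁ + 2ξ₂.
Selectivity: 2ξ₁ / (1ξ₂) = 6.33 → ξ₁ = 3.165 ξ₂.
Substitute: (1·3.165 + 2) ξ₂ = 303.5 → ξ₂ = 58.76 mol, ξ₁ = 186 mol.
Outlet amounts (n = n₀ + Σ ν·ξ):
  A: 395.2 − 1(186) − 2(58.76) = 91.69
  G: 735.4 − 3(186) − 3(58.76) = 1.15
  D: 0 + 2(186) = 372
  E: 0 + 1(58.76) = 58.76

ξ₂ = 58.8 mol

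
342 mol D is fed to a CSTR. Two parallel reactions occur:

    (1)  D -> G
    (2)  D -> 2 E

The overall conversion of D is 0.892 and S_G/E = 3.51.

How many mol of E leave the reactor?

Conversion of D: D consumed = 0.892 × 342 = 305.1 mol = 1ξ₁ + 1ξ₂.
Selectivity: 1ξ₁ / (2ξ₂) = 3.51 → ξ₁ = 7.02 ξ₂.
Substitute: (1·7.02 + 1) ξ₂ = 305.1 → ξ₂ = 38.04 mol, ξ₁ = 267 mol.
Outlet amounts (n = n₀ + Σ ν·ξ):
  D: 342 − 1(267) − 1(38.04) = 36.94
  G: 0 + 1(267) = 267
  E: 0 + 2(38.04) = 76.08

76.1 mol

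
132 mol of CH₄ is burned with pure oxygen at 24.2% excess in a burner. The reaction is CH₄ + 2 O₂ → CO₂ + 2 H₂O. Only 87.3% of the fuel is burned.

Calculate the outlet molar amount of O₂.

Stoichiometric O₂ = 2 × 132 = 264 mol; O₂ fed = 264 × 1.242 = 327.9 mol.
Fuel reacted = 0.873 × 132 → ξ = 115.2 mol.
Outlet (n = n₀ + ν ξ):
  CH₄: 132 − 1(115.2) = 16.76
  O₂: 327.9 − 2(115.2) = 97.42
  CO₂: 0 + 1(115.2) = 115.2
  H₂O: 0 + 2(115.2) = 230.5

97.4 mol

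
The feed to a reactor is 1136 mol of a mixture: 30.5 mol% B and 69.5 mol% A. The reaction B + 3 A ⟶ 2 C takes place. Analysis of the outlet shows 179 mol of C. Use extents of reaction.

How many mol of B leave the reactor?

257 mol

For C: n = n₀ + 2ξ → 179 = 0 + 2ξ, giving ξ = 89.5 mol.
Outlet amounts (n = n₀ + ν ξ):
  B: 346.5 − 1(89.5) = 257
  A: 789.5 − 3(89.5) = 521
  C: 0 + 2(89.5) = 179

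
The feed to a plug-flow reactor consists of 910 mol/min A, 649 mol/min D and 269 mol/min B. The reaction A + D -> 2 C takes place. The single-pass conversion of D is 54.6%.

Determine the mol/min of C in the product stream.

D reacted = 0.546 × 649 = 354.4 mol/min; ν_D = −1, so ξ = 354.4/1 = 354.4 mol/min.
Outlet amounts (n = n₀ + ν ξ):
  A: 910 − 1(354.4) = 555.6
  D: 649 − 1(354.4) = 294.6
  C: 0 + 2(354.4) = 708.7
  B: 269 (inert)

709 mol/min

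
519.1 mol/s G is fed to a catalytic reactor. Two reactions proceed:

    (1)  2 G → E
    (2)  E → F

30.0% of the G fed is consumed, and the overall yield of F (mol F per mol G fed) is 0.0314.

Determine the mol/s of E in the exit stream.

61.6 mol/s

Conversion of G: G consumed = 2ξ₁ = 0.3 × 519.1 → ξ₁ = 77.86 mol/s.
Yield of F: 1ξ₂ / 519.1 = 0.0314 → ξ₂ = 16.3 mol/s.
Outlet amounts (n = n₀ + Σ ν·ξ):
  G: 519.1 − 2(77.86) = 363.4
  E: 0 + 1(77.86) − 1(16.3) = 61.57
  F: 0 + 1(16.3) = 16.3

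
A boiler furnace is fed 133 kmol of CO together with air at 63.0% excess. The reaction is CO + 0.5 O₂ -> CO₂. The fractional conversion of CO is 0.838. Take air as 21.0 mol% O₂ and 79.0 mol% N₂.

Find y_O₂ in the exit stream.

Stoichiometric O₂ = 0.5 × 133 = 66.5 kmol; O₂ fed = 66.5 × 1.630 = 108.4 kmol.
N₂ fed = 108.4 × 79/21 = 407.8 kmol.
Fuel reacted = 0.838 × 133 → ξ = 111.5 kmol.
Outlet (n = n₀ + ν ξ):
  CO: 133 − 1(111.5) = 21.55
  O₂: 108.4 − 0.5(111.5) = 52.67
  N₂: 407.8 (inert)
  CO₂: 0 + 1(111.5) = 111.5
Total out = 593.4 kmol; y_O₂ = 52.67 / 593.4 = 0.08875.

0.0888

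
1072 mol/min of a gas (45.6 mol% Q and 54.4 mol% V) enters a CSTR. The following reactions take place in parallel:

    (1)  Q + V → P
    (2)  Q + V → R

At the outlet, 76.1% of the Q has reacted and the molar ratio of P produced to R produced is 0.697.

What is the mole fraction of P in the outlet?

Conversion of Q: Q consumed = 0.761 × 488.8 = 372 mol/min = 1ξ₁ + 1ξ₂.
Selectivity: 1ξ₁ / (1ξ₂) = 0.697 → ξ₁ = 0.697 ξ₂.
Substitute: (1·0.697 + 1) ξ₂ = 372 → ξ₂ = 219.2 mol/min, ξ₁ = 152.8 mol/min.
Outlet amounts (n = n₀ + Σ ν·ξ):
  Q: 488.8 − 1(152.8) − 1(219.2) = 116.8
  V: 583.2 − 1(152.8) − 1(219.2) = 211.2
  P: 0 + 1(152.8) = 152.8
  R: 0 + 1(219.2) = 219.2
Total out = 700 mol/min; y_P = 152.8 / 700 = 0.2183.

0.218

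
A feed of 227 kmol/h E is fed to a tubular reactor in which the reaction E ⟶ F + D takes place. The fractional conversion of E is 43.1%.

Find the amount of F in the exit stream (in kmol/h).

E reacted = 0.431 × 227 = 97.84 kmol/h; ν_E = −1, so ξ = 97.84/1 = 97.84 kmol/h.
Outlet amounts (n = n₀ + ν ξ):
  E: 227 − 1(97.84) = 129.2
  F: 0 + 1(97.84) = 97.84
  D: 0 + 1(97.84) = 97.84

97.8 kmol/h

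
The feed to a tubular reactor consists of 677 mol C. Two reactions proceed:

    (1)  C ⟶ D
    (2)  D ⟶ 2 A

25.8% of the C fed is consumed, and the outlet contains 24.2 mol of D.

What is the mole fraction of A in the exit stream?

0.364

Conversion of C: C consumed = 1ξ₁ = 0.258 × 677 → ξ₁ = 174.7 mol.
D balance: n_D = 0 + 1ξ₁ − 1ξ₂ = 24.2 → ξ₂ = (1·174.7 − 24.2)/1 = 150.5 mol.
Outlet amounts (n = n₀ + Σ ν·ξ):
  C: 677 − 1(174.7) = 502.3
  D: 0 + 1(174.7) − 1(150.5) = 24.2
  A: 0 + 2(150.5) = 300.9
Total out = 827.5 mol; y_A = 300.9 / 827.5 = 0.3637.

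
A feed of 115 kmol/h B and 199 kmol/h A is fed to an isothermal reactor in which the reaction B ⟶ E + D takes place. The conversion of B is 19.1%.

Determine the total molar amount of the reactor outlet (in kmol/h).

336 kmol/h

B reacted = 0.191 × 115 = 21.96 kmol/h; ν_B = −1, so ξ = 21.96/1 = 21.96 kmol/h.
Outlet amounts (n = n₀ + ν ξ):
  B: 115 − 1(21.96) = 93.03
  E: 0 + 1(21.96) = 21.96
  D: 0 + 1(21.96) = 21.96
  A: 199 (inert)
Total out = 93.03 + 21.96 + 21.96 + 199 = 336 kmol/h.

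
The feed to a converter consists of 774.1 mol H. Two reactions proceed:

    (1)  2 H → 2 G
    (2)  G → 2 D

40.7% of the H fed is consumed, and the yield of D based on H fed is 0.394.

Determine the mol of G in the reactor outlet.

163 mol

Conversion of H: H consumed = 2ξ₁ = 0.407 × 774.1 → ξ₁ = 157.5 mol.
Yield of D: 2ξ₂ / 774.1 = 0.394 → ξ₂ = 152.5 mol.
Outlet amounts (n = n₀ + Σ ν·ξ):
  H: 774.1 − 2(157.5) = 459
  G: 0 + 2(157.5) − 1(152.5) = 162.6
  D: 0 + 2(152.5) = 305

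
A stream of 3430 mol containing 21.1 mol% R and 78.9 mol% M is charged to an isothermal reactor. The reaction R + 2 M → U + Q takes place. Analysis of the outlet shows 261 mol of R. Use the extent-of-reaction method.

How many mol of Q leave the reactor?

463 mol

For R: n = n₀ − 1ξ → 261 = 723.7 − 1ξ, giving ξ = 462.7 mol.
Outlet amounts (n = n₀ + ν ξ):
  R: 723.7 − 1(462.7) = 261
  M: 2706 − 2(462.7) = 1781
  U: 0 + 1(462.7) = 462.7
  Q: 0 + 1(462.7) = 462.7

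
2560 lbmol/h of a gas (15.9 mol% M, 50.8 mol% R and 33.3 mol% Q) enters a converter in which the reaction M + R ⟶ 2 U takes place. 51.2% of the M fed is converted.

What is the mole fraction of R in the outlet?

0.427

M reacted = 0.512 × 407 = 208.4 lbmol/h; ν_M = −1, so ξ = 208.4/1 = 208.4 lbmol/h.
Outlet amounts (n = n₀ + ν ξ):
  M: 407 − 1(208.4) = 198.6
  R: 1300 − 1(208.4) = 1092
  U: 0 + 2(208.4) = 416.8
  Q: 852.5 (inert)
Total out = 2560 lbmol/h; y_R = 1092 / 2560 = 0.4266.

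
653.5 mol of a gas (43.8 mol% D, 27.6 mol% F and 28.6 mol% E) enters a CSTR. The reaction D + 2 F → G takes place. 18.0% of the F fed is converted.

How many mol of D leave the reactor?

F reacted = 0.18 × 180.4 = 32.47 mol; ν_F = −2, so ξ = 32.47/2 = 16.23 mol.
Outlet amounts (n = n₀ + ν ξ):
  D: 286.2 − 1(16.23) = 270
  F: 180.4 − 2(16.23) = 147.9
  G: 0 + 1(16.23) = 16.23
  E: 186.9 (inert)

270 mol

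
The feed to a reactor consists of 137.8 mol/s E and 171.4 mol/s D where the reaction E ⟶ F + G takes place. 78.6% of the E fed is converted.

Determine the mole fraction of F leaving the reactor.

E reacted = 0.786 × 137.8 = 108.3 mol/s; ν_E = −1, so ξ = 108.3/1 = 108.3 mol/s.
Outlet amounts (n = n₀ + ν ξ):
  E: 137.8 − 1(108.3) = 29.49
  F: 0 + 1(108.3) = 108.3
  G: 0 + 1(108.3) = 108.3
  D: 171.4 (inert)
Total out = 417.5 mol/s; y_F = 108.3 / 417.5 = 0.2594.

0.259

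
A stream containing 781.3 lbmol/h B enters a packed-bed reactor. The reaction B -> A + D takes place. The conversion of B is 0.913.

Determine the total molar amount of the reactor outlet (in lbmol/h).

B reacted = 0.913 × 781.3 = 713.3 lbmol/h; ν_B = −1, so ξ = 713.3/1 = 713.3 lbmol/h.
Outlet amounts (n = n₀ + ν ξ):
  B: 781.3 − 1(713.3) = 67.97
  A: 0 + 1(713.3) = 713.3
  D: 0 + 1(713.3) = 713.3
Total out = 67.97 + 713.3 + 713.3 = 1495 lbmol/h.

1490 lbmol/h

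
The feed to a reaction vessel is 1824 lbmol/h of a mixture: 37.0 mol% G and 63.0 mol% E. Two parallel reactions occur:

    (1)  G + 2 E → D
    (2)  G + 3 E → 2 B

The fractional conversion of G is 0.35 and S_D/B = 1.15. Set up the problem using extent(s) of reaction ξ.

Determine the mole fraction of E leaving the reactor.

0.448

Conversion of G: G consumed = 0.35 × 674.9 = 236.2 lbmol/h = 1ξ₁ + 1ξ₂.
Selectivity: 1ξ₁ / (2ξ₂) = 1.15 → ξ₁ = 2.3 ξ₂.
Substitute: (1·2.3 + 1) ξ₂ = 236.2 → ξ₂ = 71.58 lbmol/h, ξ₁ = 164.6 lbmol/h.
Outlet amounts (n = n₀ + Σ ν·ξ):
  G: 674.9 − 1(164.6) − 1(71.58) = 438.7
  E: 1149 − 2(164.6) − 3(71.58) = 605.1
  D: 0 + 1(164.6) = 164.6
  B: 0 + 2(71.58) = 143.2
Total out = 1352 lbmol/h; y_E = 605.1 / 1352 = 0.4477.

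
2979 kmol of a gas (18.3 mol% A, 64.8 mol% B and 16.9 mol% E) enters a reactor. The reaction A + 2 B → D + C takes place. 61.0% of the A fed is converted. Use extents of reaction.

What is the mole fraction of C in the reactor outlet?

A reacted = 0.61 × 545.2 = 332.5 kmol; ν_A = −1, so ξ = 332.5/1 = 332.5 kmol.
Outlet amounts (n = n₀ + ν ξ):
  A: 545.2 − 1(332.5) = 212.6
  B: 1930 − 2(332.5) = 1265
  D: 0 + 1(332.5) = 332.5
  C: 0 + 1(332.5) = 332.5
  E: 503.5 (inert)
Total out = 2646 kmol; y_C = 332.5 / 2646 = 0.1257.

0.126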